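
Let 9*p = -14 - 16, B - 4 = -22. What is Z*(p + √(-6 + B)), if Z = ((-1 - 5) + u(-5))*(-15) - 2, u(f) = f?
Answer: -1630/3 + 326*I*√6 ≈ -543.33 + 798.53*I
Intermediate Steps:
B = -18 (B = 4 - 22 = -18)
p = -10/3 (p = (-14 - 16)/9 = (⅑)*(-30) = -10/3 ≈ -3.3333)
Z = 163 (Z = ((-1 - 5) - 5)*(-15) - 2 = (-6 - 5)*(-15) - 2 = -11*(-15) - 2 = 165 - 2 = 163)
Z*(p + √(-6 + B)) = 163*(-10/3 + √(-6 - 18)) = 163*(-10/3 + √(-24)) = 163*(-10/3 + 2*I*√6) = -1630/3 + 326*I*√6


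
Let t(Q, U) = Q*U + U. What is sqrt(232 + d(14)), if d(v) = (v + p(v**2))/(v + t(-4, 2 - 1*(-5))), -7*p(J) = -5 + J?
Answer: sqrt(11461)/7 ≈ 15.294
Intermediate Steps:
t(Q, U) = U + Q*U
p(J) = 5/7 - J/7 (p(J) = -(-5 + J)/7 = 5/7 - J/7)
d(v) = (5/7 + v - v**2/7)/(-21 + v) (d(v) = (v + (5/7 - v**2/7))/(v + (2 - 1*(-5))*(1 - 4)) = (5/7 + v - v**2/7)/(v + (2 + 5)*(-3)) = (5/7 + v - v**2/7)/(v + 7*(-3)) = (5/7 + v - v**2/7)/(v - 21) = (5/7 + v - v**2/7)/(-21 + v))
sqrt(232 + d(14)) = sqrt(232 + (5 - 1*14**2 + 7*14)/(7*(-21 + 14))) = sqrt(232 + (1/7)*(5 - 1*196 + 98)/(-7)) = sqrt(232 + (1/7)*(-1/7)*(5 - 196 + 98)) = sqrt(232 + (1/7)*(-1/7)*(-93)) = sqrt(232 + 93/49) = sqrt(11461/49) = sqrt(11461)/7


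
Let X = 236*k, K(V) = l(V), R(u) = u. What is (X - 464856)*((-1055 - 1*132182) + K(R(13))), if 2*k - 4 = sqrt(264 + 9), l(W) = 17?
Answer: 61865236480 - 15719960*sqrt(273) ≈ 6.1605e+10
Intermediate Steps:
k = 2 + sqrt(273)/2 (k = 2 + sqrt(264 + 9)/2 = 2 + sqrt(273)/2 ≈ 10.261)
K(V) = 17
X = 472 + 118*sqrt(273) (X = 236*(2 + sqrt(273)/2) = 472 + 118*sqrt(273) ≈ 2421.7)
(X - 464856)*((-1055 - 1*132182) + K(R(13))) = ((472 + 118*sqrt(273)) - 464856)*((-1055 - 1*132182) + 17) = (-464384 + 118*sqrt(273))*((-1055 - 132182) + 17) = (-464384 + 118*sqrt(273))*(-133237 + 17) = (-464384 + 118*sqrt(273))*(-133220) = 61865236480 - 15719960*sqrt(273)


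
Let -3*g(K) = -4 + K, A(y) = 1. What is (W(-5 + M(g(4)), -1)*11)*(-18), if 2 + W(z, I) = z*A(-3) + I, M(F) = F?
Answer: 1584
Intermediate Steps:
g(K) = 4/3 - K/3 (g(K) = -(-4 + K)/3 = 4/3 - K/3)
W(z, I) = -2 + I + z (W(z, I) = -2 + (z*1 + I) = -2 + (z + I) = -2 + (I + z) = -2 + I + z)
(W(-5 + M(g(4)), -1)*11)*(-18) = ((-2 - 1 + (-5 + (4/3 - 1/3*4)))*11)*(-18) = ((-2 - 1 + (-5 + (4/3 - 4/3)))*11)*(-18) = ((-2 - 1 + (-5 + 0))*11)*(-18) = ((-2 - 1 - 5)*11)*(-18) = -8*11*(-18) = -88*(-18) = 1584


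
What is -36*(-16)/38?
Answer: 288/19 ≈ 15.158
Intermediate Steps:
-36*(-16)/38 = 576*(1/38) = 288/19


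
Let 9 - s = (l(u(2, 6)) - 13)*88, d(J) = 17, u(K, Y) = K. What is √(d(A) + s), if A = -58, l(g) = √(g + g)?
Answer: √994 ≈ 31.528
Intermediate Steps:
l(g) = √2*√g (l(g) = √(2*g) = √2*√g)
s = 977 (s = 9 - (√2*√2 - 13)*88 = 9 - (2 - 13)*88 = 9 - (-11)*88 = 9 - 1*(-968) = 9 + 968 = 977)
√(d(A) + s) = √(17 + 977) = √994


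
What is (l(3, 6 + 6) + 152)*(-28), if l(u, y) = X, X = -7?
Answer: -4060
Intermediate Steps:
l(u, y) = -7
(l(3, 6 + 6) + 152)*(-28) = (-7 + 152)*(-28) = 145*(-28) = -4060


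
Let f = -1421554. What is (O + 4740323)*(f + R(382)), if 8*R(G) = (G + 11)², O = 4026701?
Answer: -12293540774074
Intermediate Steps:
R(G) = (11 + G)²/8 (R(G) = (G + 11)²/8 = (11 + G)²/8)
(O + 4740323)*(f + R(382)) = (4026701 + 4740323)*(-1421554 + (11 + 382)²/8) = 8767024*(-1421554 + (⅛)*393²) = 8767024*(-1421554 + (⅛)*154449) = 8767024*(-1421554 + 154449/8) = 8767024*(-11217983/8) = -12293540774074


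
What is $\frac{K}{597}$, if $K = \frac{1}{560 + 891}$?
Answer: $\frac{1}{866247} \approx 1.1544 \cdot 10^{-6}$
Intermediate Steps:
$K = \frac{1}{1451} \approx 0.00068918$
$\frac{K}{597} = \frac{1}{1451 \cdot 597} = \frac{1}{1451} \cdot \frac{1}{597} = \frac{1}{866247}$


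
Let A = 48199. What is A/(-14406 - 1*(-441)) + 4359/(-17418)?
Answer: -300134539/81080790 ≈ -3.7017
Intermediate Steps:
A/(-14406 - 1*(-441)) + 4359/(-17418) = 48199/(-14406 - 1*(-441)) + 4359/(-17418) = 48199/(-14406 + 441) + 4359*(-1/17418) = 48199/(-13965) - 1453/5806 = 48199*(-1/13965) - 1453/5806 = -48199/13965 - 1453/5806 = -300134539/81080790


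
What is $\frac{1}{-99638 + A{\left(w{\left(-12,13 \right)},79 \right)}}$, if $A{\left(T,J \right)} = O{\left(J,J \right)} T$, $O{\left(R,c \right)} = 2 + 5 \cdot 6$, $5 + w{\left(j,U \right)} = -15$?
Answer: $- \frac{1}{100278} \approx -9.9723 \cdot 10^{-6}$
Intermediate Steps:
$w{\left(j,U \right)} = -20$ ($w{\left(j,U \right)} = -5 - 15 = -20$)
$O{\left(R,c \right)} = 32$ ($O{\left(R,c \right)} = 2 + 30 = 32$)
$A{\left(T,J \right)} = 32 T$
$\frac{1}{-99638 + A{\left(w{\left(-12,13 \right)},79 \right)}} = \frac{1}{-99638 + 32 \left(-20\right)} = \frac{1}{-99638 - 640} = \frac{1}{-100278} = - \frac{1}{100278}$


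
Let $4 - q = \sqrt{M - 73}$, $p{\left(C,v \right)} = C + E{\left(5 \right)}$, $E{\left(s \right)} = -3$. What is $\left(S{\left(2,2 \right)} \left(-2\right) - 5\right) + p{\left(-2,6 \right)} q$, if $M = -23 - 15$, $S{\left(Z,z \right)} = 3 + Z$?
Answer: $-35 + 5 i \sqrt{111} \approx -35.0 + 52.678 i$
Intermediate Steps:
$M = -38$
$p{\left(C,v \right)} = -3 + C$ ($p{\left(C,v \right)} = C - 3 = -3 + C$)
$q = 4 - i \sqrt{111}$ ($q = 4 - \sqrt{-38 - 73} = 4 - \sqrt{-111} = 4 - i \sqrt{111} \approx 4.0 - 10.536 i$)
$\left(S{\left(2,2 \right)} \left(-2\right) - 5\right) + p{\left(-2,6 \right)} q = \left(\left(3 + 2\right) \left(-2\right) - 5\right) + \left(-3 - 2\right) \left(4 - i \sqrt{111}\right) = \left(5 \left(-2\right) - 5\right) - 5 \left(4 - i \sqrt{111}\right) = \left(-10 - 5\right) - \left(20 - 5 i \sqrt{111}\right) = -15 - \left(20 - 5 i \sqrt{111}\right) = -35 + 5 i \sqrt{111}$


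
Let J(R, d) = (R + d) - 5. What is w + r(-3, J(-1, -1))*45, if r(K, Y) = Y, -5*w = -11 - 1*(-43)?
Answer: -1607/5 ≈ -321.40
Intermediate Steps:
J(R, d) = -5 + R + d
w = -32/5 (w = -(-11 - 1*(-43))/5 = -(-11 + 43)/5 = -⅕*32 = -32/5 ≈ -6.4000)
w + r(-3, J(-1, -1))*45 = -32/5 + (-5 - 1 - 1)*45 = -32/5 - 7*45 = -32/5 - 315 = -1607/5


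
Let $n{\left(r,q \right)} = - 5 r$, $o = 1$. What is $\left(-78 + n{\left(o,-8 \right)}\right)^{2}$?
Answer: $6889$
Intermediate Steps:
$\left(-78 + n{\left(o,-8 \right)}\right)^{2} = \left(-78 - 5\right)^{2} = \left(-83\right)^{2} = 6889$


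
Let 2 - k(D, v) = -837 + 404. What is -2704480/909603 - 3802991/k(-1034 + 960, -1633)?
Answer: -1153462823791/131892435 ≈ -8745.5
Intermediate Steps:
k(D, v) = 435 (k(D, v) = 2 - (-837 + 404) = 2 - 1*(-433) = 2 + 433 = 435)
-2704480/909603 - 3802991/k(-1034 + 960, -1633) = -2704480/909603 - 3802991/435 = -1153462823791/131892435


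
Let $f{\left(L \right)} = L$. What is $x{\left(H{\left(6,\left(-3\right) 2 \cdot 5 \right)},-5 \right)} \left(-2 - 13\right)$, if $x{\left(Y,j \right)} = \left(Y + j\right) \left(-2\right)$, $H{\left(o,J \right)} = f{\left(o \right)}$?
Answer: $30$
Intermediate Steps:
$H{\left(o,J \right)} = o$
$x{\left(Y,j \right)} = - 2 Y - 2 j$
$x{\left(H{\left(6,\left(-3\right) 2 \cdot 5 \right)},-5 \right)} \left(-2 - 13\right) = \left(\left(-2\right) 6 - -10\right) \left(-2 - 13\right) = \left(-12 + 10\right) \left(-15\right) = \left(-2\right) \left(-15\right) = 30$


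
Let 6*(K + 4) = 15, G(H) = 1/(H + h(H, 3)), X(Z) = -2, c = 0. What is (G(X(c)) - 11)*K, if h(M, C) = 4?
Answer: 63/4 ≈ 15.750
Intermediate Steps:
G(H) = 1/(4 + H) (G(H) = 1/(H + 4) = 1/(4 + H))
K = -3/2 (K = -4 + (⅙)*15 = -4 + 5/2 = -3/2 ≈ -1.5000)
(G(X(c)) - 11)*K = (1/(4 - 2) - 11)*(-3/2) = (1/2 - 11)*(-3/2) = (½ - 11)*(-3/2) = -21/2*(-3/2) = 63/4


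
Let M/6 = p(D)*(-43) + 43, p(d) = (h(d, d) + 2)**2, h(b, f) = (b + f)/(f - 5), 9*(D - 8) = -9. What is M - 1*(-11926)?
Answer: -8714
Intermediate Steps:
D = 7 (D = 8 + (1/9)*(-9) = 8 - 1 = 7)
h(b, f) = (b + f)/(-5 + f)
p(d) = (2 + 2*d/(-5 + d))**2 (p(d) = ((d + d)/(-5 + d) + 2)**2 = ((2*d)/(-5 + d) + 2)**2 = (2*d/(-5 + d) + 2)**2 = (2 + 2*d/(-5 + d))**2)
M = -20640 (M = 6*((4*(-5 + 2*7)**2/(-5 + 7)**2)*(-43) + 43) = 6*((4*(-5 + 14)**2/2**2)*(-43) + 43) = 6*((4*(1/4)*9**2)*(-43) + 43) = 6*((4*(1/4)*81)*(-43) + 43) = 6*(81*(-43) + 43) = 6*(-3483 + 43) = 6*(-3440) = -20640)
M - 1*(-11926) = -20640 - 1*(-11926) = -20640 + 11926 = -8714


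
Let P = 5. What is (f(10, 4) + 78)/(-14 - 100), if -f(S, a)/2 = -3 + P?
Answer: -37/57 ≈ -0.64912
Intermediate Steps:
f(S, a) = -4 (f(S, a) = -2*(-3 + 5) = -2*2 = -4)
(f(10, 4) + 78)/(-14 - 100) = (-4 + 78)/(-14 - 100) = 74/(-114) = 74*(-1/114) = -37/57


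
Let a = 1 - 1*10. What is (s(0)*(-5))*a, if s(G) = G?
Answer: 0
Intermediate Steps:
a = -9 (a = 1 - 10 = -9)
(s(0)*(-5))*a = (0*(-5))*(-9) = 0*(-9) = 0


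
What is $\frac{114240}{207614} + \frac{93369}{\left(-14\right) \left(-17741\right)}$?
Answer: $\frac{23879478663}{25782959818} \approx 0.92617$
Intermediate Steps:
$\frac{114240}{207614} + \frac{93369}{\left(-14\right) \left(-17741\right)} = 114240 \cdot \frac{1}{207614} + \frac{93369}{248374} = \frac{57120}{103807} + 93369 \cdot \frac{1}{248374} = \frac{57120}{103807} + \frac{93369}{248374} = \frac{23879478663}{25782959818}$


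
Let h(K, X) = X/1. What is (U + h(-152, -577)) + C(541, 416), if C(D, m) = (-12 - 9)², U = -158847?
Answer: -158983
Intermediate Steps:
C(D, m) = 441 (C(D, m) = (-21)² = 441)
h(K, X) = X (h(K, X) = 1*X = X)
(U + h(-152, -577)) + C(541, 416) = (-158847 - 577) + 441 = -159424 + 441 = -158983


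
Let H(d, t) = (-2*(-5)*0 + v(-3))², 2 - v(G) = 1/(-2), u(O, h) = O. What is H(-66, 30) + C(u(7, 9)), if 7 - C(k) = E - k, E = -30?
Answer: 201/4 ≈ 50.250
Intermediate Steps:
v(G) = 5/2 (v(G) = 2 - 1/(-2) = 2 - 1*(-½) = 2 + ½ = 5/2)
H(d, t) = 25/4 (H(d, t) = (-2*(-5)*0 + 5/2)² = (10*0 + 5/2)² = (0 + 5/2)² = (5/2)² = 25/4)
C(k) = 37 + k (C(k) = 7 - (-30 - k) = 7 + (30 + k) = 37 + k)
H(-66, 30) + C(u(7, 9)) = 25/4 + (37 + 7) = 25/4 + 44 = 201/4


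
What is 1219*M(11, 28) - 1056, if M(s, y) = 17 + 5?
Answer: 25762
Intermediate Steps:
M(s, y) = 22
1219*M(11, 28) - 1056 = 1219*22 - 1056 = 26818 - 1056 = 25762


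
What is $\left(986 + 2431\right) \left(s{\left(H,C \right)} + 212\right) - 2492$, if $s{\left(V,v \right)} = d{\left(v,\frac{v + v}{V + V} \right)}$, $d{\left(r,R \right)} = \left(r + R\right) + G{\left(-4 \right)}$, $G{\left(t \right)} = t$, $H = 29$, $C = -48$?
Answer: $\frac{15618596}{29} \approx 5.3857 \cdot 10^{5}$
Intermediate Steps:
$d{\left(r,R \right)} = -4 + R + r$ ($d{\left(r,R \right)} = \left(r + R\right) - 4 = \left(R + r\right) - 4 = -4 + R + r$)
$s{\left(V,v \right)} = -4 + v + \frac{v}{V}$ ($s{\left(V,v \right)} = -4 + \frac{v + v}{V + V} + v = -4 + \frac{2 v}{2 V} + v = -4 + 2 v \frac{1}{2 V} + v = -4 + \frac{v}{V} + v = -4 + v + \frac{v}{V}$)
$\left(986 + 2431\right) \left(s{\left(H,C \right)} + 212\right) - 2492 = \left(986 + 2431\right) \left(\left(-4 - 48 - \frac{48}{29}\right) + 212\right) - 2492 = 3417 \left(\left(-4 - 48 - \frac{48}{29}\right) + 212\right) - 2492 = 3417 \left(- \frac{1556}{29} + 212\right) - 2492 = 3417 \cdot \frac{4592}{29} - 2492 = \frac{15690864}{29} - 2492 = \frac{15618596}{29}$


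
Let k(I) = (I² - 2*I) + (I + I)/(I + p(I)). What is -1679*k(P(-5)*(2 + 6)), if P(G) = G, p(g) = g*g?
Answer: -110004722/39 ≈ -2.8206e+6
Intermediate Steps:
p(g) = g²
k(I) = I² - 2*I + 2*I/(I + I²) (k(I) = (I² - 2*I) + (I + I)/(I + I²) = (I² - 2*I) + (2*I)/(I + I²) = (I² - 2*I) + 2*I/(I + I²) = I² - 2*I + 2*I/(I + I²))
-1679*k(P(-5)*(2 + 6)) = -1679*(2 + (-5*(2 + 6))³ - (-5*(2 + 6))² - (-10)*(2 + 6))/(1 - 5*(2 + 6)) = -1679*(2 + (-5*8)³ - (-5*8)² - (-10)*8)/(1 - 5*8) = -1679*(2 + (-40)³ - 1*(-40)² - 2*(-40))/(1 - 40) = -1679*(2 - 64000 - 1*1600 + 80)/(-39) = -(-1679)*(2 - 64000 - 1600 + 80)/39 = -(-1679)*(-65518)/39 = -1679*65518/39 = -110004722/39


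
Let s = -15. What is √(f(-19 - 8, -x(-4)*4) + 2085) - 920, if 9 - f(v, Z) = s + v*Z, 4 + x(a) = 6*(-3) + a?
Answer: -920 + √4917 ≈ -849.88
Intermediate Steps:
x(a) = -22 + a (x(a) = -4 + (6*(-3) + a) = -4 + (-18 + a) = -22 + a)
f(v, Z) = 24 - Z*v (f(v, Z) = 9 - (-15 + v*Z) = 9 - (-15 + Z*v) = 9 + (15 - Z*v) = 24 - Z*v)
√(f(-19 - 8, -x(-4)*4) + 2085) - 920 = √((24 - -(-22 - 4)*4*(-19 - 8)) + 2085) - 920 = √((24 - 1*-1*(-26)*4*(-27)) + 2085) - 920 = √((24 - 1*26*4*(-27)) + 2085) - 920 = √((24 - 1*104*(-27)) + 2085) - 920 = √((24 + 2808) + 2085) - 920 = √(2832 + 2085) - 920 = √4917 - 920 = -920 + √4917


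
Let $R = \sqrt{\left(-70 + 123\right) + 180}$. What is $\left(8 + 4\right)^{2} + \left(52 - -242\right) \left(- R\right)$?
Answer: $144 - 294 \sqrt{233} \approx -4343.7$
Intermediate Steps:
$R = \sqrt{233}$ ($R = \sqrt{53 + 180} = \sqrt{233} \approx 15.264$)
$\left(8 + 4\right)^{2} + \left(52 - -242\right) \left(- R\right) = \left(8 + 4\right)^{2} + \left(52 - -242\right) \left(- \sqrt{233}\right) = 12^{2} + \left(52 + 242\right) \left(- \sqrt{233}\right) = 144 + 294 \left(- \sqrt{233}\right) = 144 - 294 \sqrt{233}$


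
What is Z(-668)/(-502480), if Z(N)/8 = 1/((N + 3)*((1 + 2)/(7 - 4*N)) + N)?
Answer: 47/1974181110 ≈ 2.3807e-8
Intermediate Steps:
Z(N) = 8/(N + 3*(3 + N)/(7 - 4*N)) (Z(N) = 8/((N + 3)*((1 + 2)/(7 - 4*N)) + N) = 8/((3 + N)*(3/(7 - 4*N)) + N) = 8/(3*(3 + N)/(7 - 4*N) + N) = 8/(N + 3*(3 + N)/(7 - 4*N)))
Z(-668)/(-502480) = (8*(7 - 4*(-668))/(9 - 4*(-668)**2 + 10*(-668)))/(-502480) = (8*(7 + 2672)/(9 - 4*446224 - 6680))*(-1/502480) = (8*2679/(9 - 1784896 - 6680))*(-1/502480) = (8*2679/(-1791567))*(-1/502480) = (8*(-1/1791567)*2679)*(-1/502480) = -376/31431*(-1/502480) = 47/1974181110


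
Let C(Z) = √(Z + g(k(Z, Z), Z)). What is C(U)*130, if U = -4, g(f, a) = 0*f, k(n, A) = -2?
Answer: 260*I ≈ 260.0*I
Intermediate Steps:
g(f, a) = 0
C(Z) = √Z (C(Z) = √(Z + 0) = √Z)
C(U)*130 = √(-4)*130 = (2*I)*130 = 260*I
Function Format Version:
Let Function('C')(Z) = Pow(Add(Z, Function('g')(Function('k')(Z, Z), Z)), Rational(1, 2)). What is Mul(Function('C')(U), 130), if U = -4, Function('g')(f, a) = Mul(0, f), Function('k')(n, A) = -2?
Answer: Mul(260, I) ≈ Mul(260.00, I)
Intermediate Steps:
Function('g')(f, a) = 0
Function('C')(Z) = Pow(Z, Rational(1, 2)) (Function('C')(Z) = Pow(Add(Z, 0), Rational(1, 2)) = Pow(Z, Rational(1, 2)))
Mul(Function('C')(U), 130) = Mul(Pow(-4, Rational(1, 2)), 130) = Mul(Mul(2, I), 130) = Mul(260, I)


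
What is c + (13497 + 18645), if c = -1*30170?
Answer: 1972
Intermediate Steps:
c = -30170
c + (13497 + 18645) = -30170 + (13497 + 18645) = -30170 + 32142 = 1972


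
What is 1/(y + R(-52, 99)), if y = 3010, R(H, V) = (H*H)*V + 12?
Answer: 1/270718 ≈ 3.6939e-6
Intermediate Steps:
R(H, V) = 12 + V*H² (R(H, V) = H²*V + 12 = V*H² + 12 = 12 + V*H²)
1/(y + R(-52, 99)) = 1/(3010 + (12 + 99*(-52)²)) = 1/(3010 + (12 + 99*2704)) = 1/(3010 + (12 + 267696)) = 1/(3010 + 267708) = 1/270718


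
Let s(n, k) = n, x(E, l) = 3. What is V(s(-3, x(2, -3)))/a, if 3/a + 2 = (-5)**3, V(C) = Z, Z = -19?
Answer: 2413/3 ≈ 804.33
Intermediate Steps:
V(C) = -19
a = -3/127 (a = 3/(-2 + (-5)**3) = 3/(-2 - 125) = 3/(-127) = 3*(-1/127) = -3/127 ≈ -0.023622)
V(s(-3, x(2, -3)))/a = -19/(-3/127) = -19*(-127/3) = 2413/3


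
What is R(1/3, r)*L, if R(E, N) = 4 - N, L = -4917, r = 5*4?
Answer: 78672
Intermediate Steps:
r = 20
R(1/3, r)*L = (4 - 1*20)*(-4917) = (4 - 20)*(-4917) = -16*(-4917) = 78672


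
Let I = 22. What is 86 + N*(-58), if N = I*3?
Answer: -3742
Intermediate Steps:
N = 66 (N = 22*3 = 66)
86 + N*(-58) = 86 + 66*(-58) = 86 - 3828 = -3742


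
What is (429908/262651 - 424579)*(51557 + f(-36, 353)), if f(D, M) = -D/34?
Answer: -97742034193209227/4465067 ≈ -2.1890e+10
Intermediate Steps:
f(D, M) = -D/34
(429908/262651 - 424579)*(51557 + f(-36, 353)) = (429908/262651 - 424579)*(51557 - 1/34*(-36)) = (429908*(1/262651) - 424579)*(51557 + 18/17) = (429908/262651 - 424579)*(876487/17) = -111515669021/262651*876487/17 = -97742034193209227/4465067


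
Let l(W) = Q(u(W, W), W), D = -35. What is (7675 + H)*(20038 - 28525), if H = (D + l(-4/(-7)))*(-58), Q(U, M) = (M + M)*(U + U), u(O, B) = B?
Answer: -4004446671/49 ≈ -8.1723e+7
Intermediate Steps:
Q(U, M) = 4*M*U (Q(U, M) = (2*M)*(2*U) = 4*M*U)
l(W) = 4*W² (l(W) = 4*W*W = 4*W²)
H = 95758/49 (H = (-35 + 4*(-4/(-7))²)*(-58) = (-35 + 4*(-4*(-⅐))²)*(-58) = (-35 + 4*(4/7)²)*(-58) = (-35 + 4*(16/49))*(-58) = (-35 + 64/49)*(-58) = -1651/49*(-58) = 95758/49 ≈ 1954.2)
(7675 + H)*(20038 - 28525) = (7675 + 95758/49)*(20038 - 28525) = (471833/49)*(-8487) = -4004446671/49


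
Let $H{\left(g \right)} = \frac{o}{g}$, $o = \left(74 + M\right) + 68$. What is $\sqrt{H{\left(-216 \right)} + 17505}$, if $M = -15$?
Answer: $\frac{\sqrt{22685718}}{36} \approx 132.3$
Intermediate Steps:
$o = 127$ ($o = \left(74 - 15\right) + 68 = 59 + 68 = 127$)
$H{\left(g \right)} = \frac{127}{g}$
$\sqrt{H{\left(-216 \right)} + 17505} = \sqrt{\frac{127}{-216} + 17505} = \sqrt{127 \left(- \frac{1}{216}\right) + 17505} = \sqrt{- \frac{127}{216} + 17505} = \sqrt{\frac{3780953}{216}} = \frac{\sqrt{22685718}}{36}$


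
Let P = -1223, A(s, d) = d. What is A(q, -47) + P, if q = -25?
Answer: -1270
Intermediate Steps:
A(q, -47) + P = -47 - 1223 = -1270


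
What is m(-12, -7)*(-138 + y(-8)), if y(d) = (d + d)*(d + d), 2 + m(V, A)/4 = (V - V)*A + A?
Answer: -4248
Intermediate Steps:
m(V, A) = -8 + 4*A (m(V, A) = -8 + 4*((V - V)*A + A) = -8 + 4*(0*A + A) = -8 + 4*(0 + A) = -8 + 4*A)
y(d) = 4*d² (y(d) = (2*d)*(2*d) = 4*d²)
m(-12, -7)*(-138 + y(-8)) = (-8 + 4*(-7))*(-138 + 4*(-8)²) = (-8 - 28)*(-138 + 4*64) = -36*(-138 + 256) = -36*118 = -4248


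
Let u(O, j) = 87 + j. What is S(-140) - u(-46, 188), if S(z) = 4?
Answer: -271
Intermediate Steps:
S(-140) - u(-46, 188) = 4 - (87 + 188) = 4 - 1*275 = 4 - 275 = -271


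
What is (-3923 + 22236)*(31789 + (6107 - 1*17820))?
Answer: 367651788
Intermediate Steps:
(-3923 + 22236)*(31789 + (6107 - 1*17820)) = 18313*(31789 + (6107 - 17820)) = 18313*(31789 - 11713) = 18313*20076 = 367651788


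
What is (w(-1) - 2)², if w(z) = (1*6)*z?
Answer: 64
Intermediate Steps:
w(z) = 6*z
(w(-1) - 2)² = (6*(-1) - 2)² = (-6 - 2)² = (-8)² = 64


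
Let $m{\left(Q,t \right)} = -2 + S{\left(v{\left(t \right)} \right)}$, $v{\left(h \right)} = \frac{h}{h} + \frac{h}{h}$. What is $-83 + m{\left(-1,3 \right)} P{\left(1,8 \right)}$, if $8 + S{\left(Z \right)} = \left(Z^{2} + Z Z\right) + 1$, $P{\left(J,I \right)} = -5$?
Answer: $-78$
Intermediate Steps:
$v{\left(h \right)} = 2$ ($v{\left(h \right)} = 1 + 1 = 2$)
$S{\left(Z \right)} = -7 + 2 Z^{2}$ ($S{\left(Z \right)} = -8 + \left(\left(Z^{2} + Z Z\right) + 1\right) = -8 + \left(\left(Z^{2} + Z^{2}\right) + 1\right) = -8 + \left(2 Z^{2} + 1\right) = -8 + \left(1 + 2 Z^{2}\right) = -7 + 2 Z^{2}$)
$m{\left(Q,t \right)} = -1$ ($m{\left(Q,t \right)} = -2 - \left(7 - 2 \cdot 2^{2}\right) = -2 + \left(-7 + 2 \cdot 4\right) = -2 + \left(-7 + 8\right) = -2 + 1 = -1$)
$-83 + m{\left(-1,3 \right)} P{\left(1,8 \right)} = -83 - -5 = -83 + 5 = -78$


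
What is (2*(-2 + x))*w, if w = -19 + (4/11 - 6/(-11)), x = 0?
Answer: 796/11 ≈ 72.364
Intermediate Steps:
w = -199/11 (w = -19 + (4*(1/11) - 6*(-1/11)) = -19 + (4/11 + 6/11) = -19 + 10/11 = -199/11 ≈ -18.091)
(2*(-2 + x))*w = (2*(-2 + 0))*(-199/11) = (2*(-2))*(-199/11) = -4*(-199/11) = 796/11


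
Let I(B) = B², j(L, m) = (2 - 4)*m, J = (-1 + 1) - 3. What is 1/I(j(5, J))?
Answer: 1/36 ≈ 0.027778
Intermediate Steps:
J = -3 (J = 0 - 3 = -3)
j(L, m) = -2*m
1/I(j(5, J)) = 1/((-2*(-3))²) = 1/(6²) = 1/36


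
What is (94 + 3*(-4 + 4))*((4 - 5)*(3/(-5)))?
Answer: 282/5 ≈ 56.400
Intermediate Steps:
(94 + 3*(-4 + 4))*((4 - 5)*(3/(-5))) = (94 + 3*0)*(-3*(-1)/5) = (94 + 0)*(-1*(-⅗)) = 94*(⅗) = 282/5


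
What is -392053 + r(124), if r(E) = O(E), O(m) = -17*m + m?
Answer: -394037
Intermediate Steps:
O(m) = -16*m
r(E) = -16*E
-392053 + r(124) = -392053 - 16*124 = -392053 - 1984 = -394037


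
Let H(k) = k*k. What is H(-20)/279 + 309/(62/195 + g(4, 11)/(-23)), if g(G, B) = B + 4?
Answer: -386056735/418221 ≈ -923.09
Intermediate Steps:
H(k) = k²
g(G, B) = 4 + B
H(-20)/279 + 309/(62/195 + g(4, 11)/(-23)) = (-20)²/279 + 309/(62/195 + (4 + 11)/(-23)) = 400*(1/279) + 309/(62*(1/195) + 15*(-1/23)) = 400/279 + 309/(62/195 - 15/23) = 400/279 + 309/(-1499/4485) = 400/279 + 309*(-4485/1499) = 400/279 - 1385865/1499 = -386056735/418221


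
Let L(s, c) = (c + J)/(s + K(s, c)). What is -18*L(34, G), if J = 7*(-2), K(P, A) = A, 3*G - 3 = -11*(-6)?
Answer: -54/19 ≈ -2.8421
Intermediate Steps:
G = 23 (G = 1 + (-11*(-6))/3 = 1 + (⅓)*66 = 1 + 22 = 23)
J = -14
L(s, c) = (-14 + c)/(c + s) (L(s, c) = (c - 14)/(s + c) = (-14 + c)/(c + s))
-18*L(34, G) = -18*(-14 + 23)/(23 + 34) = -18*9/57 = -6*9/19 = -18*3/19 = -54/19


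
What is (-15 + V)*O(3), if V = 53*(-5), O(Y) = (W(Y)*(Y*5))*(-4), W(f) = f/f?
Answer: 16800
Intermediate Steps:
W(f) = 1
O(Y) = -20*Y (O(Y) = (1*(Y*5))*(-4) = (1*(5*Y))*(-4) = (5*Y)*(-4) = -20*Y)
V = -265
(-15 + V)*O(3) = (-15 - 265)*(-20*3) = -280*(-60) = 16800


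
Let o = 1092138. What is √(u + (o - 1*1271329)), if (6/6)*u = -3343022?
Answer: 3*I*√391357 ≈ 1876.8*I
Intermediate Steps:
u = -3343022
√(u + (o - 1*1271329)) = √(-3343022 + (1092138 - 1*1271329)) = √(-3343022 + (1092138 - 1271329)) = √(-3343022 - 179191) = √(-3522213) = 3*I*√391357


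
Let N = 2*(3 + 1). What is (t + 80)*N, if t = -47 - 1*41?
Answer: -64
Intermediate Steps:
t = -88 (t = -47 - 41 = -88)
N = 8 (N = 2*4 = 8)
(t + 80)*N = (-88 + 80)*8 = -8*8 = -64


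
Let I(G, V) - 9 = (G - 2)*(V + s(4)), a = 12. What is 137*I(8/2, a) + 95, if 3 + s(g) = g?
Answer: 4890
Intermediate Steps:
s(g) = -3 + g
I(G, V) = 9 + (1 + V)*(-2 + G) (I(G, V) = 9 + (G - 2)*(V + (-3 + 4)) = 9 + (-2 + G)*(V + 1) = 9 + (-2 + G)*(1 + V) = 9 + (1 + V)*(-2 + G))
137*I(8/2, a) + 95 = 137*(7 + 8/2 - 2*12 + (8/2)*12) + 95 = 137*(7 + 8*(½) - 24 + (8*(½))*12) + 95 = 137*(7 + 4 - 24 + 4*12) + 95 = 137*(7 + 4 - 24 + 48) + 95 = 137*35 + 95 = 4795 + 95 = 4890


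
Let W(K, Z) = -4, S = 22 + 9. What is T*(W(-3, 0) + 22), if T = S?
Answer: 558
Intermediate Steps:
S = 31
T = 31
T*(W(-3, 0) + 22) = 31*(-4 + 22) = 31*18 = 558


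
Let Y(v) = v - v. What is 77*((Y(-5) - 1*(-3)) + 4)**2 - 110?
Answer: 3663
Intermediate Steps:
Y(v) = 0
77*((Y(-5) - 1*(-3)) + 4)**2 - 110 = 77*((0 - 1*(-3)) + 4)**2 - 110 = 77*((0 + 3) + 4)**2 - 110 = 77*(3 + 4)**2 - 110 = 77*7**2 - 110 = 77*49 - 110 = 3773 - 110 = 3663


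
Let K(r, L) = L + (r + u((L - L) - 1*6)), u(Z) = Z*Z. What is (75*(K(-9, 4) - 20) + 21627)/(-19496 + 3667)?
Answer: -22452/15829 ≈ -1.4184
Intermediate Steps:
u(Z) = Z²
K(r, L) = 36 + L + r (K(r, L) = L + (r + ((L - L) - 1*6)²) = L + (r + (0 - 6)²) = L + (r + (-6)²) = L + (r + 36) = L + (36 + r) = 36 + L + r)
(75*(K(-9, 4) - 20) + 21627)/(-19496 + 3667) = (75*((36 + 4 - 9) - 20) + 21627)/(-19496 + 3667) = (75*(31 - 20) + 21627)/(-15829) = (75*11 + 21627)*(-1/15829) = (825 + 21627)*(-1/15829) = 22452*(-1/15829) = -22452/15829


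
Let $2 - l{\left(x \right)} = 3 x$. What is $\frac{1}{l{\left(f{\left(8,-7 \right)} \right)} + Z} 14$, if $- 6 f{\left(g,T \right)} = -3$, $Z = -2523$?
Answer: $- \frac{28}{5045} \approx -0.00555$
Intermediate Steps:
$f{\left(g,T \right)} = \frac{1}{2}$ ($f{\left(g,T \right)} = \left(- \frac{1}{6}\right) \left(-3\right) = \frac{1}{2}$)
$l{\left(x \right)} = 2 - 3 x$
$\frac{1}{l{\left(f{\left(8,-7 \right)} \right)} + Z} 14 = \frac{1}{\left(2 - \frac{3}{2}\right) - 2523} \cdot 14 = \frac{1}{\frac{1}{2} - 2523} \cdot 14 = \frac{1}{- \frac{5045}{2}} \cdot 14 = \left(- \frac{2}{5045}\right) 14 = - \frac{28}{5045}$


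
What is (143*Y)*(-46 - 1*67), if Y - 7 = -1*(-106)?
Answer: -1825967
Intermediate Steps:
Y = 113 (Y = 7 - 1*(-106) = 7 + 106 = 113)
(143*Y)*(-46 - 1*67) = (143*113)*(-46 - 1*67) = 16159*(-46 - 67) = 16159*(-113) = -1825967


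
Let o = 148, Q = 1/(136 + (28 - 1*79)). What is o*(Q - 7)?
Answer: -87912/85 ≈ -1034.3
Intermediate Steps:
Q = 1/85 (Q = 1/(136 + (28 - 79)) = 1/(136 - 51) = 1/85 ≈ 0.011765)
o*(Q - 7) = 148*(1/85 - 7) = 148*(-594/85) = -87912/85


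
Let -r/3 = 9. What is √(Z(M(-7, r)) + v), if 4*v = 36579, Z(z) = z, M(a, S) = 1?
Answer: √36583/2 ≈ 95.633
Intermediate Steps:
r = -27 (r = -3*9 = -27)
v = 36579/4 (v = (¼)*36579 = 36579/4 ≈ 9144.8)
√(Z(M(-7, r)) + v) = √(1 + 36579/4) = √(36583/4) = √36583/2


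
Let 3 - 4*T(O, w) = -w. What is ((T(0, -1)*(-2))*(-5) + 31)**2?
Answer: 1296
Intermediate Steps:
T(O, w) = 3/4 + w/4 (T(O, w) = 3/4 - (-1)*w/4 = 3/4 + w/4)
((T(0, -1)*(-2))*(-5) + 31)**2 = (((3/4 + (1/4)*(-1))*(-2))*(-5) + 31)**2 = (((3/4 - 1/4)*(-2))*(-5) + 31)**2 = (((1/2)*(-2))*(-5) + 31)**2 = (-1*(-5) + 31)**2 = (5 + 31)**2 = 36**2 = 1296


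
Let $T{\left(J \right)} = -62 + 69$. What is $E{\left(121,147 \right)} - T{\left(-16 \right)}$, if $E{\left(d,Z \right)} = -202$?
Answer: $-209$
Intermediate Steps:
$T{\left(J \right)} = 7$
$E{\left(121,147 \right)} - T{\left(-16 \right)} = -202 - 7 = -209$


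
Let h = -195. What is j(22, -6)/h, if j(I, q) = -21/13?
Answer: 7/845 ≈ 0.0082840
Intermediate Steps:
j(I, q) = -21/13 (j(I, q) = -21*1/13 = -21/13)
j(22, -6)/h = -21/13/(-195) = -21/13*(-1/195) = 7/845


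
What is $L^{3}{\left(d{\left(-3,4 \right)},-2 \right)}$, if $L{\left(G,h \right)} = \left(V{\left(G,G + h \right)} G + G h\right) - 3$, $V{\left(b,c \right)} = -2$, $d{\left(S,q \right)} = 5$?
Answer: $-12167$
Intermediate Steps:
$L{\left(G,h \right)} = -3 - 2 G + G h$ ($L{\left(G,h \right)} = \left(- 2 G + G h\right) - 3 = -3 - 2 G + G h$)
$L^{3}{\left(d{\left(-3,4 \right)},-2 \right)} = \left(-3 - 10 + 5 \left(-2\right)\right)^{3} = \left(-3 - 10 - 10\right)^{3} = \left(-23\right)^{3} = -12167$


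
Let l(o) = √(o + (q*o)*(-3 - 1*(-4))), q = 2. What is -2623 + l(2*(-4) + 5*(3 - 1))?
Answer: -2623 + √6 ≈ -2620.6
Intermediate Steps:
l(o) = √3*√o (l(o) = √(o + (2*o)*(-3 - 1*(-4))) = √(o + (2*o)*(-3 + 4)) = √(o + (2*o)*1) = √(o + 2*o) = √(3*o) = √3*√o)
-2623 + l(2*(-4) + 5*(3 - 1)) = -2623 + √3*√(2*(-4) + 5*(3 - 1)) = -2623 + √3*√(-8 + 5*2) = -2623 + √3*√(-8 + 10) = -2623 + √3*√2 = -2623 + √6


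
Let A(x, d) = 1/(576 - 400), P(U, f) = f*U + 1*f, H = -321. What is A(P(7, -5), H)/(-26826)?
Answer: -1/4721376 ≈ -2.1180e-7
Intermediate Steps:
P(U, f) = f + U*f (P(U, f) = U*f + f = f + U*f)
A(x, d) = 1/176
A(P(7, -5), H)/(-26826) = (1/176)/(-26826) = (1/176)*(-1/26826) = -1/4721376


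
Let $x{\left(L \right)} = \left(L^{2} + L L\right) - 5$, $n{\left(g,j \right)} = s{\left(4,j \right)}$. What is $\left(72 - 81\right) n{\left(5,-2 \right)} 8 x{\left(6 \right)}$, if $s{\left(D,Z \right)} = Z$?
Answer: $9648$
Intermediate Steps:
$n{\left(g,j \right)} = j$
$x{\left(L \right)} = -5 + 2 L^{2}$ ($x{\left(L \right)} = \left(L^{2} + L^{2}\right) - 5 = 2 L^{2} - 5 = -5 + 2 L^{2}$)
$\left(72 - 81\right) n{\left(5,-2 \right)} 8 x{\left(6 \right)} = \left(72 - 81\right) \left(-2\right) 8 \left(-5 + 2 \cdot 6^{2}\right) = \left(72 - 81\right) \left(- 16 \left(-5 + 2 \cdot 36\right)\right) = - 9 \left(- 16 \left(-5 + 72\right)\right) = - 9 \left(\left(-16\right) 67\right) = \left(-9\right) \left(-1072\right) = 9648$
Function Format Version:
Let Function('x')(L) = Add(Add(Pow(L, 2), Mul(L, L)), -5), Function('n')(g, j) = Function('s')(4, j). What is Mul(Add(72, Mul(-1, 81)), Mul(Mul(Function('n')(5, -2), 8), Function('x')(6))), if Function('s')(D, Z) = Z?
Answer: 9648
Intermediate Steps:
Function('n')(g, j) = j
Function('x')(L) = Add(-5, Mul(2, Pow(L, 2))) (Function('x')(L) = Add(Add(Pow(L, 2), Pow(L, 2)), -5) = Add(Mul(2, Pow(L, 2)), -5) = Add(-5, Mul(2, Pow(L, 2))))
Mul(Add(72, Mul(-1, 81)), Mul(Mul(Function('n')(5, -2), 8), Function('x')(6))) = Mul(Add(72, Mul(-1, 81)), Mul(Mul(-2, 8), Add(-5, Mul(2, Pow(6, 2))))) = Mul(Add(72, -81), Mul(-16, Add(-5, Mul(2, 36)))) = Mul(-9, Mul(-16, Add(-5, 72))) = Mul(-9, Mul(-16, 67)) = Mul(-9, -1072) = 9648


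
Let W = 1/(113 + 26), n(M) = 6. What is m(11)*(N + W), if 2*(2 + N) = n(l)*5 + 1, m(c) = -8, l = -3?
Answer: -15020/139 ≈ -108.06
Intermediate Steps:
W = 1/139 ≈ 0.0071942
N = 27/2 (N = -2 + (6*5 + 1)/2 = -2 + (30 + 1)/2 = -2 + (1/2)*31 = -2 + 31/2 = 27/2 ≈ 13.500)
m(11)*(N + W) = -8*(27/2 + 1/139) = -8*3755/278 = -15020/139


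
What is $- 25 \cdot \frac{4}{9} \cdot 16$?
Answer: $- \frac{1600}{9} \approx -177.78$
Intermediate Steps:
$- 25 \cdot \frac{4}{9} \cdot 16 = - 25 \cdot 4 \cdot \frac{1}{9} \cdot 16 = \left(-25\right) \frac{4}{9} \cdot 16 = \left(- \frac{100}{9}\right) 16 = - \frac{1600}{9}$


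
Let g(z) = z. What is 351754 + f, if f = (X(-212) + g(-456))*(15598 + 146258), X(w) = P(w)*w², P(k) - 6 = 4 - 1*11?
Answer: -7347910646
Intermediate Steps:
P(k) = -1 (P(k) = 6 + (4 - 1*11) = 6 + (4 - 11) = 6 - 7 = -1)
X(w) = -w²
f = -7348262400 (f = (-1*(-212)² - 456)*(15598 + 146258) = (-1*44944 - 456)*161856 = (-44944 - 456)*161856 = -45400*161856 = -7348262400)
351754 + f = 351754 - 7348262400 = -7347910646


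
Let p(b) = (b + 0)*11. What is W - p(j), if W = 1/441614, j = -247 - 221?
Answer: 2273428873/441614 ≈ 5148.0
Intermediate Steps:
j = -468
p(b) = 11*b (p(b) = b*11 = 11*b)
W = 1/441614 ≈ 2.2644e-6
W - p(j) = 1/441614 - 11*(-468) = 1/441614 - 1*(-5148) = 1/441614 + 5148 = 2273428873/441614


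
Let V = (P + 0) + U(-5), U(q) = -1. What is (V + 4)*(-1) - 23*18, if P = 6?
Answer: -423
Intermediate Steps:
V = 5 (V = (6 + 0) - 1 = 6 - 1 = 5)
(V + 4)*(-1) - 23*18 = (5 + 4)*(-1) - 23*18 = 9*(-1) - 414 = -9 - 414 = -423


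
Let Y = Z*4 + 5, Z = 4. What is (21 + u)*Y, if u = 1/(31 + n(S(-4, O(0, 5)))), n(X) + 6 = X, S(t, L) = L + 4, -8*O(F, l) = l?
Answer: 100275/227 ≈ 441.74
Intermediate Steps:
O(F, l) = -l/8
S(t, L) = 4 + L
n(X) = -6 + X
u = 8/227 (u = 1/(31 + (-6 + (4 - 1/8*5))) = 1/(31 + (-6 + (4 - 5/8))) = 1/(31 + (-6 + 27/8)) = 1/(31 - 21/8) = 1/(227/8) = 8/227 ≈ 0.035242)
Y = 21 (Y = 4*4 + 5 = 16 + 5 = 21)
(21 + u)*Y = (21 + 8/227)*21 = (4775/227)*21 = 100275/227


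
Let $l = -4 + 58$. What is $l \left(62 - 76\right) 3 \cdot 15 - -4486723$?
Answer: $4452703$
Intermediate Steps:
$l = 54$
$l \left(62 - 76\right) 3 \cdot 15 - -4486723 = 54 \left(62 - 76\right) 3 \cdot 15 - -4486723 = 54 \left(-14\right) 45 + 4486723 = \left(-756\right) 45 + 4486723 = -34020 + 4486723 = 4452703$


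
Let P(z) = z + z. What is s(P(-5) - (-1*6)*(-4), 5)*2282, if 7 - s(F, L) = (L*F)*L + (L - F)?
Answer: 1866676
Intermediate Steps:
P(z) = 2*z
s(F, L) = 7 + F - L - F*L**2 (s(F, L) = 7 - ((L*F)*L + (L - F)) = 7 - ((F*L)*L + (L - F)) = 7 - (F*L**2 + (L - F)) = 7 - (L - F + F*L**2) = 7 + (F - L - F*L**2) = 7 + F - L - F*L**2)
s(P(-5) - (-1*6)*(-4), 5)*2282 = (7 + (2*(-5) - (-1*6)*(-4)) - 1*5 - 1*(2*(-5) - (-1*6)*(-4))*5**2)*2282 = (7 + (-10 - (-6)*(-4)) - 5 - 1*(-10 - (-6)*(-4))*25)*2282 = (7 + (-10 - 1*24) - 5 - 1*(-10 - 1*24)*25)*2282 = (7 + (-10 - 24) - 5 - 1*(-10 - 24)*25)*2282 = (7 - 34 - 5 - 1*(-34)*25)*2282 = (7 - 34 - 5 + 850)*2282 = 818*2282 = 1866676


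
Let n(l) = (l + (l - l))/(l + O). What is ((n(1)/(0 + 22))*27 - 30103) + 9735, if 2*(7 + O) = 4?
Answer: -1792411/88 ≈ -20368.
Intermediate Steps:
O = -5 (O = -7 + (½)*4 = -7 + 2 = -5)
n(l) = l/(-5 + l) (n(l) = (l + (l - l))/(l - 5) = (l + 0)/(-5 + l) = l/(-5 + l))
((n(1)/(0 + 22))*27 - 30103) + 9735 = (((1/(-5 + 1))/(0 + 22))*27 - 30103) + 9735 = (((1/(-4))/22)*27 - 30103) + 9735 = (((1*(-¼))*(1/22))*27 - 30103) + 9735 = (-¼*1/22*27 - 30103) + 9735 = (-1/88*27 - 30103) + 9735 = (-27/88 - 30103) + 9735 = -2649091/88 + 9735 = -1792411/88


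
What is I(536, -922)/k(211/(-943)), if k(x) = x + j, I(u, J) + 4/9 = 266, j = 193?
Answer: 1126885/818046 ≈ 1.3775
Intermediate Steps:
I(u, J) = 2390/9 (I(u, J) = -4/9 + 266 = 2390/9)
k(x) = 193 + x (k(x) = x + 193 = 193 + x)
I(536, -922)/k(211/(-943)) = 2390/(9*(193 + 211/(-943))) = 2390/(9*(193 + 211*(-1/943))) = 2390/(9*(193 - 211/943)) = 2390/(9*(181788/943)) = (2390/9)*(943/181788) = 1126885/818046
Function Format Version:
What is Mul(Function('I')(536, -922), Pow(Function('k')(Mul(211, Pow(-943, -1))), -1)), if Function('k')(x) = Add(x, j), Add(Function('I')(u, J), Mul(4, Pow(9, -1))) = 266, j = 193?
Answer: Rational(1126885, 818046) ≈ 1.3775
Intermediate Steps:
Function('I')(u, J) = Rational(2390, 9) (Function('I')(u, J) = Add(Rational(-4, 9), 266) = Rational(2390, 9))
Function('k')(x) = Add(193, x) (Function('k')(x) = Add(x, 193) = Add(193, x))
Mul(Function('I')(536, -922), Pow(Function('k')(Mul(211, Pow(-943, -1))), -1)) = Mul(Rational(2390, 9), Pow(Add(193, Mul(211, Pow(-943, -1))), -1)) = Mul(Rational(2390, 9), Pow(Add(193, Mul(211, Rational(-1, 943))), -1)) = Mul(Rational(2390, 9), Pow(Add(193, Rational(-211, 943)), -1)) = Mul(Rational(2390, 9), Pow(Rational(181788, 943), -1)) = Mul(Rational(2390, 9), Rational(943, 181788)) = Rational(1126885, 818046)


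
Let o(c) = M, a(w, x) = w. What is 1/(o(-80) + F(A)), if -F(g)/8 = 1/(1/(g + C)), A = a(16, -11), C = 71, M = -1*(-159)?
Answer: -1/537 ≈ -0.0018622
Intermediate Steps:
M = 159
A = 16
o(c) = 159
F(g) = -568 - 8*g (F(g) = -(568 + 8*g) = -8*(71 + g) = -568 - 8*g)
1/(o(-80) + F(A)) = 1/(159 + (-568 - 8*16)) = 1/(159 + (-568 - 128)) = 1/(159 - 696) = 1/(-537) = -1/537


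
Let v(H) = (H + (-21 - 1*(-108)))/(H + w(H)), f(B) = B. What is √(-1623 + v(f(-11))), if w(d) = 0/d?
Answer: I*√197219/11 ≈ 40.372*I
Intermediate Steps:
w(d) = 0
v(H) = (87 + H)/H (v(H) = (H + (-21 - 1*(-108)))/(H + 0) = (H + (-21 + 108))/H = (H + 87)/H = (87 + H)/H)
√(-1623 + v(f(-11))) = √(-1623 + (87 - 11)/(-11)) = √(-1623 - 1/11*76) = √(-1623 - 76/11) = √(-17929/11) = I*√197219/11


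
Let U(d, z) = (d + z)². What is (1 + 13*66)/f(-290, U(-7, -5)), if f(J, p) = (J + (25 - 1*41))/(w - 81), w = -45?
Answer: 6013/17 ≈ 353.71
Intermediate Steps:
f(J, p) = 8/63 - J/126 (f(J, p) = (J + (25 - 1*41))/(-45 - 81) = (J + (25 - 41))/(-126) = (J - 16)*(-1/126) = (-16 + J)*(-1/126) = 8/63 - J/126)
(1 + 13*66)/f(-290, U(-7, -5)) = (1 + 13*66)/(8/63 - 1/126*(-290)) = (1 + 858)/(8/63 + 145/63) = 859/(17/7) = 859*(7/17) = 6013/17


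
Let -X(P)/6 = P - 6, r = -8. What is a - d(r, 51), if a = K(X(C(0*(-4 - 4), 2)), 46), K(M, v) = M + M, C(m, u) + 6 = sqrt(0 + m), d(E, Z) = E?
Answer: 152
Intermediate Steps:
C(m, u) = -6 + sqrt(m) (C(m, u) = -6 + sqrt(0 + m) = -6 + sqrt(m))
X(P) = 36 - 6*P (X(P) = -6*(P - 6) = -6*(-6 + P) = 36 - 6*P)
K(M, v) = 2*M
a = 144 (a = 2*(36 - 6*(-6 + sqrt(0*(-4 - 4)))) = 2*(36 - 6*(-6 + sqrt(0*(-8)))) = 2*(36 - 6*(-6 + sqrt(0))) = 2*(36 - 6*(-6 + 0)) = 2*(36 - 6*(-6)) = 2*(36 + 36) = 2*72 = 144)
a - d(r, 51) = 144 - 1*(-8) = 144 + 8 = 152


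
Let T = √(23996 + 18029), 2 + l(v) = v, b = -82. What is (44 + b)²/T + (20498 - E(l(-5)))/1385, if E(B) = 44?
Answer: 1238602/56785 ≈ 21.812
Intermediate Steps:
l(v) = -2 + v
T = 205 (T = √42025 = 205)
(44 + b)²/T + (20498 - E(l(-5)))/1385 = (44 - 82)²/205 + (20498 - 1*44)/1385 = (-38)²*(1/205) + (20498 - 44)*(1/1385) = 1444*(1/205) + 20454*(1/1385) = 1444/205 + 20454/1385 = 1238602/56785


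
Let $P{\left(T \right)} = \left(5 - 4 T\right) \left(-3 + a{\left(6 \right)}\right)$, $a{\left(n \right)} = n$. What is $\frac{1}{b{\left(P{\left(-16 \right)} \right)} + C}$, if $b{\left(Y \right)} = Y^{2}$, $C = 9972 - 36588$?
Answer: $\frac{1}{16233} \approx 6.1603 \cdot 10^{-5}$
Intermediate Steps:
$P{\left(T \right)} = 15 - 12 T$ ($P{\left(T \right)} = \left(5 - 4 T\right) \left(-3 + 6\right) = \left(5 - 4 T\right) 3 = 15 - 12 T$)
$C = -26616$ ($C = 9972 - 36588 = -26616$)
$\frac{1}{b{\left(P{\left(-16 \right)} \right)} + C} = \frac{1}{\left(15 - -192\right)^{2} - 26616} = \frac{1}{\left(15 + 192\right)^{2} - 26616} = \frac{1}{207^{2} - 26616} = \frac{1}{42849 - 26616} = \frac{1}{16233}$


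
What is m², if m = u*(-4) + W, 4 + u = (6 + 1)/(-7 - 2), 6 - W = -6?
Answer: 78400/81 ≈ 967.90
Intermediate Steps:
W = 12 (W = 6 - 1*(-6) = 6 + 6 = 12)
u = -43/9 (u = -4 + (6 + 1)/(-7 - 2) = -4 + 7/(-9) = -4 + 7*(-⅑) = -4 - 7/9 = -43/9 ≈ -4.7778)
m = 280/9 (m = -43/9*(-4) + 12 = 172/9 + 12 = 280/9 ≈ 31.111)
m² = (280/9)² = 78400/81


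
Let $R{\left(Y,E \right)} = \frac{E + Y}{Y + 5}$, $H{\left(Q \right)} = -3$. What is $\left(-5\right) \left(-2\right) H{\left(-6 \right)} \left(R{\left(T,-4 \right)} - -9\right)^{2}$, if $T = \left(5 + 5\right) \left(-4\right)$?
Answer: $- \frac{773286}{245} \approx -3156.3$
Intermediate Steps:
$T = -40$ ($T = 10 \left(-4\right) = -40$)
$R{\left(Y,E \right)} = \frac{E + Y}{5 + Y}$
$\left(-5\right) \left(-2\right) H{\left(-6 \right)} \left(R{\left(T,-4 \right)} - -9\right)^{2} = \left(-5\right) \left(-2\right) \left(-3\right) \left(\frac{-4 - 40}{5 - 40} - -9\right)^{2} = 10 \left(-3\right) \left(\frac{1}{-35} \left(-44\right) + 9\right)^{2} = - 30 \left(\left(- \frac{1}{35}\right) \left(-44\right) + 9\right)^{2} = - 30 \left(\frac{44}{35} + 9\right)^{2} = - 30 \left(\frac{359}{35}\right)^{2} = \left(-30\right) \frac{128881}{1225} = - \frac{773286}{245}$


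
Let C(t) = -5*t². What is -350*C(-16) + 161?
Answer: 448161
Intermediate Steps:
-350*C(-16) + 161 = -(-1750)*(-16)² + 161 = -(-1750)*256 + 161 = -350*(-1280) + 161 = 448000 + 161 = 448161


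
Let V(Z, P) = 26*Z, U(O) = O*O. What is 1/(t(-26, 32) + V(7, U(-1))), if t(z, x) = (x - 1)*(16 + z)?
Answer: -1/128 ≈ -0.0078125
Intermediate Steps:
t(z, x) = (-1 + x)*(16 + z)
U(O) = O²
1/(t(-26, 32) + V(7, U(-1))) = 1/((-16 - 1*(-26) + 16*32 + 32*(-26)) + 26*7) = 1/((-16 + 26 + 512 - 832) + 182) = 1/(-310 + 182) = 1/(-128) = -1/128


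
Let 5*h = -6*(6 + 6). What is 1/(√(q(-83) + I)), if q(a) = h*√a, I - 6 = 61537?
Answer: √5/√(307715 - 72*I*√83) ≈ 0.004031 + 4.2964e-6*I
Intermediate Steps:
I = 61543 (I = 6 + 61537 = 61543)
h = -72/5 (h = (-6*(6 + 6))/5 = (-6*12)/5 = (⅕)*(-72) = -72/5 ≈ -14.400)
q(a) = -72*√a/5
1/(√(q(-83) + I)) = 1/(√(-72*I*√83/5 + 61543)) = 1/(√(61543 - 72*I*√83/5)) = (61543 - 72*I*√83/5)^(-½)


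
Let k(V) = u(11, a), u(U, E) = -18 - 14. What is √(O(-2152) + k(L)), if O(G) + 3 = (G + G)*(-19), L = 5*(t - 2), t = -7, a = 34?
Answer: √81741 ≈ 285.90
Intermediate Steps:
L = -45 (L = 5*(-7 - 2) = 5*(-9) = -45)
O(G) = -3 - 38*G (O(G) = -3 + (G + G)*(-19) = -3 + (2*G)*(-19) = -3 - 38*G)
u(U, E) = -32
k(V) = -32
√(O(-2152) + k(L)) = √((-3 - 38*(-2152)) - 32) = √((-3 + 81776) - 32) = √(81773 - 32) = √81741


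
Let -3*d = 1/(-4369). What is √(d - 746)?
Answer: I*√128157899847/13107 ≈ 27.313*I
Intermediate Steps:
d = 1/13107 (d = -⅓/(-4369) = -⅓*(-1/4369) = 1/13107 ≈ 7.6295e-5)
√(d - 746) = √(1/13107 - 746) = √(-9777821/13107) = I*√128157899847/13107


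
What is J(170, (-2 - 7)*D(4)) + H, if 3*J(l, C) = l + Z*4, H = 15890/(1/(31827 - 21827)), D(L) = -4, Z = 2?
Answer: 476700178/3 ≈ 1.5890e+8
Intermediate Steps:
H = 158900000 (H = 15890/(1/10000) = 15890*10000 = 158900000)
J(l, C) = 8/3 + l/3 (J(l, C) = (l + 2*4)/3 = (l + 8)/3 = (8 + l)/3 = 8/3 + l/3)
J(170, (-2 - 7)*D(4)) + H = (8/3 + (⅓)*170) + 158900000 = (8/3 + 170/3) + 158900000 = 178/3 + 158900000 = 476700178/3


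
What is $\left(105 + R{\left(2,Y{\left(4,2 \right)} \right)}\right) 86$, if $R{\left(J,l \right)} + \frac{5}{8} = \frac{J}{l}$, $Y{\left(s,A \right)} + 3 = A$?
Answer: $\frac{35217}{4} \approx 8804.3$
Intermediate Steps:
$Y{\left(s,A \right)} = -3 + A$
$R{\left(J,l \right)} = - \frac{5}{8} + \frac{J}{l}$
$\left(105 + R{\left(2,Y{\left(4,2 \right)} \right)}\right) 86 = \left(105 + \left(- \frac{5}{8} + \frac{2}{-3 + 2}\right)\right) 86 = \left(105 + \left(- \frac{5}{8} + \frac{2}{-1}\right)\right) 86 = \left(105 + \left(- \frac{5}{8} + 2 \left(-1\right)\right)\right) 86 = \left(105 - \frac{21}{8}\right) 86 = \frac{819}{8} \cdot 86 = \frac{35217}{4}$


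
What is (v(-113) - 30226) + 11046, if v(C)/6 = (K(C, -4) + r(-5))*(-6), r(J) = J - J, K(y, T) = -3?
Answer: -19072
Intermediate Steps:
r(J) = 0
v(C) = 108 (v(C) = 6*((-3 + 0)*(-6)) = 6*(-3*(-6)) = 6*18 = 108)
(v(-113) - 30226) + 11046 = (108 - 30226) + 11046 = -30118 + 11046 = -19072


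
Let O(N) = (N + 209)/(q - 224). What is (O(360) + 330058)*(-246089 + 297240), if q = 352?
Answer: 2161027089943/128 ≈ 1.6883e+10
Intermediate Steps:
O(N) = 209/128 + N/128 (O(N) = (N + 209)/(352 - 224) = (209 + N)/128 = (209 + N)*(1/128) = 209/128 + N/128)
(O(360) + 330058)*(-246089 + 297240) = ((209/128 + (1/128)*360) + 330058)*(-246089 + 297240) = ((209/128 + 45/16) + 330058)*51151 = (569/128 + 330058)*51151 = (42247993/128)*51151 = 2161027089943/128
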